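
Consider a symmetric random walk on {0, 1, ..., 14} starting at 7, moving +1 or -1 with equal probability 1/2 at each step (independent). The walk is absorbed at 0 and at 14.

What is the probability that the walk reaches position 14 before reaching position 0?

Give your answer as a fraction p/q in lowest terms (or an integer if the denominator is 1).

Answer: 1/2

Derivation:
Symmetric walk (p = 1/2): the harmonic-function argument gives P(hit 14 before 0 | start at 7) = a/N.
P = 7/14 = 1/2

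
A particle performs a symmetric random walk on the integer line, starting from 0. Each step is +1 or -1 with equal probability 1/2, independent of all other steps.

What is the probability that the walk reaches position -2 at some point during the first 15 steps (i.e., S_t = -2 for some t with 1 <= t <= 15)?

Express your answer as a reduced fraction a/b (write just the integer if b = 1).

Count via complement. Let g(t,s) = #length-t paths at position s with S_1..S_t all ≠ -2.
g(t,s) = g(t-1,s-1) + g(t-1,s+1) for s ≠ -2; g(t,-2) = 0.
t=0: g(0,0)=1
t=1: g(1,-1)=1 g(1,1)=1
t=2: g(2,0)=2 g(2,2)=1
t=3: g(3,-1)=2 g(3,1)=3 g(3,3)=1
t=4: g(4,0)=5 g(4,2)=4 g(4,4)=1
t=5: g(5,-1)=5 g(5,1)=9 g(5,3)=5 g(5,5)=1
t=6: g(6,0)=14 g(6,2)=14 g(6,4)=6 g(6,6)=1
t=7: g(7,-1)=14 g(7,1)=28 g(7,3)=20 g(7,5)=7 g(7,7)=1
t=8: g(8,0)=42 g(8,2)=48 g(8,4)=27 g(8,6)=8 g(8,8)=1
t=9: g(9,-1)=42 g(9,1)=90 g(9,3)=75 g(9,5)=35 g(9,7)=9 g(9,9)=1
t=10: g(10,0)=132 g(10,2)=165 g(10,4)=110 g(10,6)=44 g(10,8)=10 g(10,10)=1
t=11: g(11,-1)=132 g(11,1)=297 g(11,3)=275 g(11,5)=154 g(11,7)=54 g(11,9)=11 g(11,11)=1
t=12: g(12,0)=429 g(12,2)=572 g(12,4)=429 g(12,6)=208 g(12,8)=65 g(12,10)=12 g(12,12)=1
t=13: g(13,-1)=429 g(13,1)=1001 g(13,3)=1001 g(13,5)=637 g(13,7)=273 g(13,9)=77 g(13,11)=13 g(13,13)=1
t=14: g(14,0)=1430 g(14,2)=2002 g(14,4)=1638 g(14,6)=910 g(14,8)=350 g(14,10)=90 g(14,12)=14 g(14,14)=1
t=15: g(15,-1)=1430 g(15,1)=3432 g(15,3)=3640 g(15,5)=2548 g(15,7)=1260 g(15,9)=440 g(15,11)=104 g(15,13)=15 g(15,15)=1
Paths never hitting -2: Σ_s g(15,s) = 12870
Paths hitting -2: 2^15 - 12870 = 19898
P = 19898/32768 = 9949/16384

Answer: 9949/16384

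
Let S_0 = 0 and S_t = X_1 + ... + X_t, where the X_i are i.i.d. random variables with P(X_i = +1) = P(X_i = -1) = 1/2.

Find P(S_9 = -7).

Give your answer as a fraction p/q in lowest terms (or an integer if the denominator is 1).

To reach position -7 after 9 steps: need 1 step of +1 and 8 of -1.
Favorable paths: C(9,1) = 9
Total paths: 2^9 = 512
P = 9/512 = 9/512

Answer: 9/512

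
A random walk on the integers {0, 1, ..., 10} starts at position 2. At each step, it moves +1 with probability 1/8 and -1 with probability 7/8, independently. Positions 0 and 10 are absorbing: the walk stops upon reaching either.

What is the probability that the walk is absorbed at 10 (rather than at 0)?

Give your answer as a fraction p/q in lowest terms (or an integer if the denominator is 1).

Biased walk: p = 1/8, q = 7/8, r = q/p = 7
Gambler's ruin: P(hit 10 before 0 | start at 2) = (1 - r^a)/(1 - r^N)
r^2 = 49; r^10 = 282475249
P = (1 - 49) / (1 - 282475249) = -48 / -282475248 = 1/5884901

Answer: 1/5884901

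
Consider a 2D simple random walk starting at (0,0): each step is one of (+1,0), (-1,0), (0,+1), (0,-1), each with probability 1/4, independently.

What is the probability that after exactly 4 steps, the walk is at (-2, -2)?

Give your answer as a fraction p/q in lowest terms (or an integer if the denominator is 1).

Answer: 3/128

Derivation:
Let h be the number of horizontal steps (so 4-h are vertical). To end at (-2,-2) need (h-2)/2 right-steps and ((4-h)-2)/2 up-steps.
Sum over h with 2 ≤ h ≤ 2, h ≡ 0 (mod 2), 4-h ≡ 0 (mod 2):
h=2: C(4,2)·C(2,0)·C(2,0) = 6·1·1 = 6
Total favorable: 6
Total paths: 4^4 = 256
P = 6/256 = 3/128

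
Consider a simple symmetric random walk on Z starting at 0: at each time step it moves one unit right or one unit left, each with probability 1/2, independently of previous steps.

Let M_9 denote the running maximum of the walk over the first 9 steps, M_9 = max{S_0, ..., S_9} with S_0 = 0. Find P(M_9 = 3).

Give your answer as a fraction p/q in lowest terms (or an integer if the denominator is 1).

Let M_9 = max(S_0,...,S_9). Use the reflection principle: for j ≥ 1, #{paths with M_9 ≥ j} = #{S_9 ≥ j} + #{S_9 ≥ j+1}.
By reflection, #{M_9 ≥ 3} = #{S_9 ≥ 3} + #{S_9 ≥ 4} = 130 + 46 = 176.
#{M_9 ≥ 4} = #{S_9 ≥ 4} + #{S_9 ≥ 5} = 46 + 46 = 92.
#{M_9 = 3} = 176 - 92 = 84.
P(M_9 = 3) = 84/512 = 21/128

Answer: 21/128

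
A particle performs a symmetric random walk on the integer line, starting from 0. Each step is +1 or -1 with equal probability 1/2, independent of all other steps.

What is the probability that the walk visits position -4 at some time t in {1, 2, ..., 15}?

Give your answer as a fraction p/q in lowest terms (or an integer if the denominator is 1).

Answer: 309/1024

Derivation:
Count via complement. Let g(t,s) = #length-t paths at position s with S_1..S_t all ≠ -4.
g(t,s) = g(t-1,s-1) + g(t-1,s+1) for s ≠ -4; g(t,-4) = 0.
t=0: g(0,0)=1
t=1: g(1,-1)=1 g(1,1)=1
t=2: g(2,-2)=1 g(2,0)=2 g(2,2)=1
t=3: g(3,-3)=1 g(3,-1)=3 g(3,1)=3 g(3,3)=1
t=4: g(4,-2)=4 g(4,0)=6 g(4,2)=4 g(4,4)=1
t=5: g(5,-3)=4 g(5,-1)=10 g(5,1)=10 g(5,3)=5 g(5,5)=1
t=6: g(6,-2)=14 g(6,0)=20 g(6,2)=15 g(6,4)=6 g(6,6)=1
t=7: g(7,-3)=14 g(7,-1)=34 g(7,1)=35 g(7,3)=21 g(7,5)=7 g(7,7)=1
t=8: g(8,-2)=48 g(8,0)=69 g(8,2)=56 g(8,4)=28 g(8,6)=8 g(8,8)=1
t=9: g(9,-3)=48 g(9,-1)=117 g(9,1)=125 g(9,3)=84 g(9,5)=36 g(9,7)=9 g(9,9)=1
t=10: g(10,-2)=165 g(10,0)=242 g(10,2)=209 g(10,4)=120 g(10,6)=45 g(10,8)=10 g(10,10)=1
t=11: g(11,-3)=165 g(11,-1)=407 g(11,1)=451 g(11,3)=329 g(11,5)=165 g(11,7)=55 g(11,9)=11 g(11,11)=1
t=12: g(12,-2)=572 g(12,0)=858 g(12,2)=780 g(12,4)=494 g(12,6)=220 g(12,8)=66 g(12,10)=12 g(12,12)=1
t=13: g(13,-3)=572 g(13,-1)=1430 g(13,1)=1638 g(13,3)=1274 g(13,5)=714 g(13,7)=286 g(13,9)=78 g(13,11)=13 g(13,13)=1
t=14: g(14,-2)=2002 g(14,0)=3068 g(14,2)=2912 g(14,4)=1988 g(14,6)=1000 g(14,8)=364 g(14,10)=91 g(14,12)=14 g(14,14)=1
t=15: g(15,-3)=2002 g(15,-1)=5070 g(15,1)=5980 g(15,3)=4900 g(15,5)=2988 g(15,7)=1364 g(15,9)=455 g(15,11)=105 g(15,13)=15 g(15,15)=1
Paths never hitting -4: Σ_s g(15,s) = 22880
Paths hitting -4: 2^15 - 22880 = 9888
P = 9888/32768 = 309/1024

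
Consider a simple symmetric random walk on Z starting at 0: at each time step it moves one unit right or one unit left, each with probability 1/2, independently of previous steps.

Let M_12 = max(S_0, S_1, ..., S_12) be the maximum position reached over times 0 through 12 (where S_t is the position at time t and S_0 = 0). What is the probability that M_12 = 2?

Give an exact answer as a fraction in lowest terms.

Let M_12 = max(S_0,...,S_12). Use the reflection principle: for j ≥ 1, #{paths with M_12 ≥ j} = #{S_12 ≥ j} + #{S_12 ≥ j+1}.
By reflection, #{M_12 ≥ 2} = #{S_12 ≥ 2} + #{S_12 ≥ 3} = 1586 + 794 = 2380.
#{M_12 ≥ 3} = #{S_12 ≥ 3} + #{S_12 ≥ 4} = 794 + 794 = 1588.
#{M_12 = 2} = 2380 - 1588 = 792.
P(M_12 = 2) = 792/4096 = 99/512

Answer: 99/512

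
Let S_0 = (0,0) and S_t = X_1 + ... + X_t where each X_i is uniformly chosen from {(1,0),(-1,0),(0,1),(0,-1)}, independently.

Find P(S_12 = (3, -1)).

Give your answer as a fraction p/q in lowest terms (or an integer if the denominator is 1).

Let h be the number of horizontal steps (so 12-h are vertical). To end at (3,-1) need (h+3)/2 right-steps and ((12-h)-1)/2 up-steps.
Sum over h with 3 ≤ h ≤ 11, h ≡ 1 (mod 2), 12-h ≡ 1 (mod 2):
h=3: C(12,3)·C(3,3)·C(9,4) = 220·1·126 = 27720
h=5: C(12,5)·C(5,4)·C(7,3) = 792·5·35 = 138600
h=7: C(12,7)·C(7,5)·C(5,2) = 792·21·10 = 166320
h=9: C(12,9)·C(9,6)·C(3,1) = 220·84·3 = 55440
h=11: C(12,11)·C(11,7)·C(1,0) = 12·330·1 = 3960
Total favorable: 392040
Total paths: 4^12 = 16777216
P = 392040/16777216 = 49005/2097152

Answer: 49005/2097152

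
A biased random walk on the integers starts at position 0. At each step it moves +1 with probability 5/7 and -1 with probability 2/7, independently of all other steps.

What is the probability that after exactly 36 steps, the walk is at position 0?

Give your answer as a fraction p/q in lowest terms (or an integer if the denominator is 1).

To be at 0 after 36 steps: need exactly 18 steps of +1 and 18 of -1.
Number of such sequences: C(36,18) = 9075135300
Each has probability (5/7)^18 · (2/7)^18 = 1000000000000000000/2651730845859653471779023381601
P = 9075135300 · 1000000000000000000/2651730845859653471779023381601 = 1296447900000000000000000000/378818692265664781682717625943

Answer: 1296447900000000000000000000/378818692265664781682717625943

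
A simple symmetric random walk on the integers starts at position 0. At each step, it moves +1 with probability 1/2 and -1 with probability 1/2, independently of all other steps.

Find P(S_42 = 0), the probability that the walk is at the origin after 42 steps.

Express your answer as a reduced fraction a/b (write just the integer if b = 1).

Answer: 67282234305/549755813888

Derivation:
To return to 0 after 42 steps: need exactly 21 steps of +1 and 21 of -1.
Favorable paths: C(42,21) = 538257874440
Total paths: 2^42 = 4398046511104
P = 538257874440/4398046511104 = 67282234305/549755813888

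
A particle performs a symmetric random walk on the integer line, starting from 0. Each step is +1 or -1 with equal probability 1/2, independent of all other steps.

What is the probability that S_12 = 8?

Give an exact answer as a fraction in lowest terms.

To reach position 8 after 12 steps: need 10 steps of +1 and 2 of -1.
Favorable paths: C(12,10) = 66
Total paths: 2^12 = 4096
P = 66/4096 = 33/2048

Answer: 33/2048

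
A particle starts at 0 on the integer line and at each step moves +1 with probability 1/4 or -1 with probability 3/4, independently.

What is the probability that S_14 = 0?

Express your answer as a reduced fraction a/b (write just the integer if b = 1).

To be at 0 after 14 steps: need exactly 7 steps of +1 and 7 of -1.
Number of such sequences: C(14,7) = 3432
Each has probability (1/4)^7 · (3/4)^7 = 2187/268435456
P = 3432 · 2187/268435456 = 938223/33554432

Answer: 938223/33554432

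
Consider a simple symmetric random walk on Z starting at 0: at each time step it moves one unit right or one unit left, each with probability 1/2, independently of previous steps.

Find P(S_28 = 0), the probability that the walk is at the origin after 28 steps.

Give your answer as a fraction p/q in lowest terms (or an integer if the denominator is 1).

To return to 0 after 28 steps: need exactly 14 steps of +1 and 14 of -1.
Favorable paths: C(28,14) = 40116600
Total paths: 2^28 = 268435456
P = 40116600/268435456 = 5014575/33554432

Answer: 5014575/33554432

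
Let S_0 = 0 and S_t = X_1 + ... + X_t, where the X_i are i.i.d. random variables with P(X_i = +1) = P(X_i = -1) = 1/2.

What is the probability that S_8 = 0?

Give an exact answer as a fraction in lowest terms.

Answer: 35/128

Derivation:
To return to 0 after 8 steps: need exactly 4 steps of +1 and 4 of -1.
Favorable paths: C(8,4) = 70
Total paths: 2^8 = 256
P = 70/256 = 35/128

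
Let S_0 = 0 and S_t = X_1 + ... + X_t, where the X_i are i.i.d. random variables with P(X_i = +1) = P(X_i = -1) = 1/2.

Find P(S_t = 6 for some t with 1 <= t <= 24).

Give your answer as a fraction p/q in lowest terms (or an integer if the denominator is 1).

Answer: 962689/4194304

Derivation:
Count via complement. Let g(t,s) = #length-t paths at position s with S_1..S_t all ≠ 6.
g(t,s) = g(t-1,s-1) + g(t-1,s+1) for s ≠ 6; g(t,6) = 0.
t=0: g(0,0)=1
t=1: g(1,-1)=1 g(1,1)=1
t=2: g(2,-2)=1 g(2,0)=2 g(2,2)=1
t=3: g(3,-3)=1 g(3,-1)=3 g(3,1)=3 g(3,3)=1
t=4: g(4,-4)=1 g(4,-2)=4 g(4,0)=6 g(4,2)=4 g(4,4)=1
t=5: g(5,-5)=1 g(5,-3)=5 g(5,-1)=10 g(5,1)=10 g(5,3)=5 g(5,5)=1
t=6: g(6,-6)=1 g(6,-4)=6 g(6,-2)=15 g(6,0)=20 g(6,2)=15 g(6,4)=6
t=7: g(7,-7)=1 g(7,-5)=7 g(7,-3)=21 g(7,-1)=35 g(7,1)=35 g(7,3)=21 g(7,5)=6
t=8: g(8,-8)=1 g(8,-6)=8 g(8,-4)=28 g(8,-2)=56 g(8,0)=70 g(8,2)=56 g(8,4)=27
t=9: g(9,-9)=1 g(9,-7)=9 g(9,-5)=36 g(9,-3)=84 g(9,-1)=126 g(9,1)=126 g(9,3)=83 g(9,5)=27
t=10: g(10,-10)=1 g(10,-8)=10 g(10,-6)=45 g(10,-4)=120 g(10,-2)=210 g(10,0)=252 g(10,2)=209 g(10,4)=110
t=11: g(11,-11)=1 g(11,-9)=11 g(11,-7)=55 g(11,-5)=165 g(11,-3)=330 g(11,-1)=462 g(11,1)=461 g(11,3)=319 g(11,5)=110
t=12: g(12,-12)=1 g(12,-10)=12 g(12,-8)=66 g(12,-6)=220 g(12,-4)=495 g(12,-2)=792 g(12,0)=923 g(12,2)=780 g(12,4)=429
t=13: g(13,-13)=1 g(13,-11)=13 g(13,-9)=78 g(13,-7)=286 g(13,-5)=715 g(13,-3)=1287 g(13,-1)=1715 g(13,1)=1703 g(13,3)=1209 g(13,5)=429
t=14: g(14,-14)=1 g(14,-12)=14 g(14,-10)=91 g(14,-8)=364 g(14,-6)=1001 g(14,-4)=2002 g(14,-2)=3002 g(14,0)=3418 g(14,2)=2912 g(14,4)=1638
t=15: g(15,-15)=1 g(15,-13)=15 g(15,-11)=105 g(15,-9)=455 g(15,-7)=1365 g(15,-5)=3003 g(15,-3)=5004 g(15,-1)=6420 g(15,1)=6330 g(15,3)=4550 g(15,5)=1638
t=16: g(16,-16)=1 g(16,-14)=16 g(16,-12)=120 g(16,-10)=560 g(16,-8)=1820 g(16,-6)=4368 g(16,-4)=8007 g(16,-2)=11424 g(16,0)=12750 g(16,2)=10880 g(16,4)=6188
t=17: g(17,-17)=1 g(17,-15)=17 g(17,-13)=136 g(17,-11)=680 g(17,-9)=2380 g(17,-7)=6188 g(17,-5)=12375 g(17,-3)=19431 g(17,-1)=24174 g(17,1)=23630 g(17,3)=17068 g(17,5)=6188
t=18: g(18,-18)=1 g(18,-16)=18 g(18,-14)=153 g(18,-12)=816 g(18,-10)=3060 g(18,-8)=8568 g(18,-6)=18563 g(18,-4)=31806 g(18,-2)=43605 g(18,0)=47804 g(18,2)=40698 g(18,4)=23256
t=19: g(19,-19)=1 g(19,-17)=19 g(19,-15)=171 g(19,-13)=969 g(19,-11)=3876 g(19,-9)=11628 g(19,-7)=27131 g(19,-5)=50369 g(19,-3)=75411 g(19,-1)=91409 g(19,1)=88502 g(19,3)=63954 g(19,5)=23256
t=20: g(20,-20)=1 g(20,-18)=20 g(20,-16)=190 g(20,-14)=1140 g(20,-12)=4845 g(20,-10)=15504 g(20,-8)=38759 g(20,-6)=77500 g(20,-4)=125780 g(20,-2)=166820 g(20,0)=179911 g(20,2)=152456 g(20,4)=87210
t=21: g(21,-21)=1 g(21,-19)=21 g(21,-17)=210 g(21,-15)=1330 g(21,-13)=5985 g(21,-11)=20349 g(21,-9)=54263 g(21,-7)=116259 g(21,-5)=203280 g(21,-3)=292600 g(21,-1)=346731 g(21,1)=332367 g(21,3)=239666 g(21,5)=87210
t=22: g(22,-22)=1 g(22,-20)=22 g(22,-18)=231 g(22,-16)=1540 g(22,-14)=7315 g(22,-12)=26334 g(22,-10)=74612 g(22,-8)=170522 g(22,-6)=319539 g(22,-4)=495880 g(22,-2)=639331 g(22,0)=679098 g(22,2)=572033 g(22,4)=326876
t=23: g(23,-23)=1 g(23,-21)=23 g(23,-19)=253 g(23,-17)=1771 g(23,-15)=8855 g(23,-13)=33649 g(23,-11)=100946 g(23,-9)=245134 g(23,-7)=490061 g(23,-5)=815419 g(23,-3)=1135211 g(23,-1)=1318429 g(23,1)=1251131 g(23,3)=898909 g(23,5)=326876
t=24: g(24,-24)=1 g(24,-22)=24 g(24,-20)=276 g(24,-18)=2024 g(24,-16)=10626 g(24,-14)=42504 g(24,-12)=134595 g(24,-10)=346080 g(24,-8)=735195 g(24,-6)=1305480 g(24,-4)=1950630 g(24,-2)=2453640 g(24,0)=2569560 g(24,2)=2150040 g(24,4)=1225785
Paths never hitting 6: Σ_s g(24,s) = 12926460
Paths hitting 6: 2^24 - 12926460 = 3850756
P = 3850756/16777216 = 962689/4194304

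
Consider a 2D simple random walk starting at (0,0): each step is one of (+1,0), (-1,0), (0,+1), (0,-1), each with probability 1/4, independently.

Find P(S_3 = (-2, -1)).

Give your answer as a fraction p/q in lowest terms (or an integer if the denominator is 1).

Let h be the number of horizontal steps (so 3-h are vertical). To end at (-2,-1) need (h-2)/2 right-steps and ((3-h)-1)/2 up-steps.
Sum over h with 2 ≤ h ≤ 2, h ≡ 0 (mod 2), 3-h ≡ 1 (mod 2):
h=2: C(3,2)·C(2,0)·C(1,0) = 3·1·1 = 3
Total favorable: 3
Total paths: 4^3 = 64
P = 3/64 = 3/64

Answer: 3/64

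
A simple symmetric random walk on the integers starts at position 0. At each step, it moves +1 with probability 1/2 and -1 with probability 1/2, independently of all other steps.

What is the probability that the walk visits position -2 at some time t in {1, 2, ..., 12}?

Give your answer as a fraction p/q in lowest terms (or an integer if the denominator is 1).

Answer: 595/1024

Derivation:
Count via complement. Let g(t,s) = #length-t paths at position s with S_1..S_t all ≠ -2.
g(t,s) = g(t-1,s-1) + g(t-1,s+1) for s ≠ -2; g(t,-2) = 0.
t=0: g(0,0)=1
t=1: g(1,-1)=1 g(1,1)=1
t=2: g(2,0)=2 g(2,2)=1
t=3: g(3,-1)=2 g(3,1)=3 g(3,3)=1
t=4: g(4,0)=5 g(4,2)=4 g(4,4)=1
t=5: g(5,-1)=5 g(5,1)=9 g(5,3)=5 g(5,5)=1
t=6: g(6,0)=14 g(6,2)=14 g(6,4)=6 g(6,6)=1
t=7: g(7,-1)=14 g(7,1)=28 g(7,3)=20 g(7,5)=7 g(7,7)=1
t=8: g(8,0)=42 g(8,2)=48 g(8,4)=27 g(8,6)=8 g(8,8)=1
t=9: g(9,-1)=42 g(9,1)=90 g(9,3)=75 g(9,5)=35 g(9,7)=9 g(9,9)=1
t=10: g(10,0)=132 g(10,2)=165 g(10,4)=110 g(10,6)=44 g(10,8)=10 g(10,10)=1
t=11: g(11,-1)=132 g(11,1)=297 g(11,3)=275 g(11,5)=154 g(11,7)=54 g(11,9)=11 g(11,11)=1
t=12: g(12,0)=429 g(12,2)=572 g(12,4)=429 g(12,6)=208 g(12,8)=65 g(12,10)=12 g(12,12)=1
Paths never hitting -2: Σ_s g(12,s) = 1716
Paths hitting -2: 2^12 - 1716 = 2380
P = 2380/4096 = 595/1024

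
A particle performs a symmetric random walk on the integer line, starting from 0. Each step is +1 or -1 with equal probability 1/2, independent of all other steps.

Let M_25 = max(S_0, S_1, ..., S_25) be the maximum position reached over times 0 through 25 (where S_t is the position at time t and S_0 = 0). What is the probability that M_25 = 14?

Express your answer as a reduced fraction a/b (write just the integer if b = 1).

Answer: 26565/16777216

Derivation:
Let M_25 = max(S_0,...,S_25). Use the reflection principle: for j ≥ 1, #{paths with M_25 ≥ j} = #{S_25 ≥ j} + #{S_25 ≥ j+1}.
By reflection, #{M_25 ≥ 14} = #{S_25 ≥ 14} + #{S_25 ≥ 15} = 68406 + 68406 = 136812.
#{M_25 ≥ 15} = #{S_25 ≥ 15} + #{S_25 ≥ 16} = 68406 + 15276 = 83682.
#{M_25 = 14} = 136812 - 83682 = 53130.
P(M_25 = 14) = 53130/33554432 = 26565/16777216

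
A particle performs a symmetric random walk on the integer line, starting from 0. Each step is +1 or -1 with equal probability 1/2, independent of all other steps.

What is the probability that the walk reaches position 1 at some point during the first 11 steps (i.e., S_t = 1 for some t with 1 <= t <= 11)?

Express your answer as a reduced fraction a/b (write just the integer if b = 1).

Count via complement. Let g(t,s) = #length-t paths at position s with S_1..S_t all ≠ 1.
g(t,s) = g(t-1,s-1) + g(t-1,s+1) for s ≠ 1; g(t,1) = 0.
t=0: g(0,0)=1
t=1: g(1,-1)=1
t=2: g(2,-2)=1 g(2,0)=1
t=3: g(3,-3)=1 g(3,-1)=2
t=4: g(4,-4)=1 g(4,-2)=3 g(4,0)=2
t=5: g(5,-5)=1 g(5,-3)=4 g(5,-1)=5
t=6: g(6,-6)=1 g(6,-4)=5 g(6,-2)=9 g(6,0)=5
t=7: g(7,-7)=1 g(7,-5)=6 g(7,-3)=14 g(7,-1)=14
t=8: g(8,-8)=1 g(8,-6)=7 g(8,-4)=20 g(8,-2)=28 g(8,0)=14
t=9: g(9,-9)=1 g(9,-7)=8 g(9,-5)=27 g(9,-3)=48 g(9,-1)=42
t=10: g(10,-10)=1 g(10,-8)=9 g(10,-6)=35 g(10,-4)=75 g(10,-2)=90 g(10,0)=42
t=11: g(11,-11)=1 g(11,-9)=10 g(11,-7)=44 g(11,-5)=110 g(11,-3)=165 g(11,-1)=132
Paths never hitting 1: Σ_s g(11,s) = 462
Paths hitting 1: 2^11 - 462 = 1586
P = 1586/2048 = 793/1024

Answer: 793/1024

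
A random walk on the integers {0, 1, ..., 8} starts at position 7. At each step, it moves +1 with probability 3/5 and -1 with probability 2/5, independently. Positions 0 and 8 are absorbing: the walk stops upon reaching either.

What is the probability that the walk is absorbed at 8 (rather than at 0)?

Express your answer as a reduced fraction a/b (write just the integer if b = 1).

Answer: 6177/6305

Derivation:
Biased walk: p = 3/5, q = 2/5, r = q/p = 2/3
Gambler's ruin: P(hit 8 before 0 | start at 7) = (1 - r^a)/(1 - r^N)
r^7 = 128/2187; r^8 = 256/6561
P = (1 - 128/2187) / (1 - 256/6561) = 2059/2187 / 6305/6561 = 6177/6305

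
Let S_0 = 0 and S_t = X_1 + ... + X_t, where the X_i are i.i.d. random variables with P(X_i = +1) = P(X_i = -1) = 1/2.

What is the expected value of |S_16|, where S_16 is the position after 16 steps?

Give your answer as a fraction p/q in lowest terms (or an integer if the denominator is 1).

S_16 takes values m ≡ 0 (mod 2) with |m| ≤ 16; P(S_16=m) = C(16,(16+m)/2)/2^16.
Total paths: 2^16 = 65536
Distribution: P(S=-16)=1/65536, P(S=-14)=16/65536, P(S=-12)=120/65536, P(S=-10)=560/65536, P(S=-8)=1820/65536, P(S=-6)=4368/65536, P(S=-4)=8008/65536, P(S=-2)=11440/65536, P(S=0)=12870/65536, P(S=2)=11440/65536, P(S=4)=8008/65536, P(S=6)=4368/65536, P(S=8)=1820/65536, P(S=10)=560/65536, P(S=12)=120/65536, P(S=14)=16/65536, P(S=16)=1/65536
E[|S_16|] = Σ_m |m|·P(S_16=m) = 205920/65536 = 6435/2048

Answer: 6435/2048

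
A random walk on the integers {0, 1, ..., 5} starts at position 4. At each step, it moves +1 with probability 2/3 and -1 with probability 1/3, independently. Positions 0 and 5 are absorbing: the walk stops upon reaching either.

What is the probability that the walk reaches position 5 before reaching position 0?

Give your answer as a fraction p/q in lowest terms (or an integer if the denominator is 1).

Biased walk: p = 2/3, q = 1/3, r = q/p = 1/2
Gambler's ruin: P(hit 5 before 0 | start at 4) = (1 - r^a)/(1 - r^N)
r^4 = 1/16; r^5 = 1/32
P = (1 - 1/16) / (1 - 1/32) = 15/16 / 31/32 = 30/31

Answer: 30/31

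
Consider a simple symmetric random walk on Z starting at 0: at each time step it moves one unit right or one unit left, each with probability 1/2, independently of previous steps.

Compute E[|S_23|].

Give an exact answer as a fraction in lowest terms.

Answer: 2028117/524288

Derivation:
S_23 takes values m ≡ 1 (mod 2) with |m| ≤ 23; P(S_23=m) = C(23,(23+m)/2)/2^23.
Total paths: 2^23 = 8388608
Distribution: P(S=-23)=1/8388608, P(S=-21)=23/8388608, P(S=-19)=253/8388608, P(S=-17)=1771/8388608, P(S=-15)=8855/8388608, P(S=-13)=33649/8388608, P(S=-11)=100947/8388608, P(S=-9)=245157/8388608, P(S=-7)=490314/8388608, P(S=-5)=817190/8388608, P(S=-3)=1144066/8388608, P(S=-1)=1352078/8388608, P(S=1)=1352078/8388608, P(S=3)=1144066/8388608, P(S=5)=817190/8388608, P(S=7)=490314/8388608, P(S=9)=245157/8388608, P(S=11)=100947/8388608, P(S=13)=33649/8388608, P(S=15)=8855/8388608, P(S=17)=1771/8388608, P(S=19)=253/8388608, P(S=21)=23/8388608, P(S=23)=1/8388608
E[|S_23|] = Σ_m |m|·P(S_23=m) = 32449872/8388608 = 2028117/524288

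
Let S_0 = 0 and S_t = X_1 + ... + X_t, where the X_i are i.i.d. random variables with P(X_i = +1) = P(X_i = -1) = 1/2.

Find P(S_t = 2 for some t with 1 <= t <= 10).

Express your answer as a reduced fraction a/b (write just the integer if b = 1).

Count via complement. Let g(t,s) = #length-t paths at position s with S_1..S_t all ≠ 2.
g(t,s) = g(t-1,s-1) + g(t-1,s+1) for s ≠ 2; g(t,2) = 0.
t=0: g(0,0)=1
t=1: g(1,-1)=1 g(1,1)=1
t=2: g(2,-2)=1 g(2,0)=2
t=3: g(3,-3)=1 g(3,-1)=3 g(3,1)=2
t=4: g(4,-4)=1 g(4,-2)=4 g(4,0)=5
t=5: g(5,-5)=1 g(5,-3)=5 g(5,-1)=9 g(5,1)=5
t=6: g(6,-6)=1 g(6,-4)=6 g(6,-2)=14 g(6,0)=14
t=7: g(7,-7)=1 g(7,-5)=7 g(7,-3)=20 g(7,-1)=28 g(7,1)=14
t=8: g(8,-8)=1 g(8,-6)=8 g(8,-4)=27 g(8,-2)=48 g(8,0)=42
t=9: g(9,-9)=1 g(9,-7)=9 g(9,-5)=35 g(9,-3)=75 g(9,-1)=90 g(9,1)=42
t=10: g(10,-10)=1 g(10,-8)=10 g(10,-6)=44 g(10,-4)=110 g(10,-2)=165 g(10,0)=132
Paths never hitting 2: Σ_s g(10,s) = 462
Paths hitting 2: 2^10 - 462 = 562
P = 562/1024 = 281/512

Answer: 281/512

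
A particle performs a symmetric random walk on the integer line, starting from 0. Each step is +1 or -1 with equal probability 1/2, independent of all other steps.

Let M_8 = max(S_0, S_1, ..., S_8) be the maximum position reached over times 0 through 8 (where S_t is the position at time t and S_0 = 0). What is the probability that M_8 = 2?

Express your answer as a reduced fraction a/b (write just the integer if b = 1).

Answer: 7/32

Derivation:
Let M_8 = max(S_0,...,S_8). Use the reflection principle: for j ≥ 1, #{paths with M_8 ≥ j} = #{S_8 ≥ j} + #{S_8 ≥ j+1}.
By reflection, #{M_8 ≥ 2} = #{S_8 ≥ 2} + #{S_8 ≥ 3} = 93 + 37 = 130.
#{M_8 ≥ 3} = #{S_8 ≥ 3} + #{S_8 ≥ 4} = 37 + 37 = 74.
#{M_8 = 2} = 130 - 74 = 56.
P(M_8 = 2) = 56/256 = 7/32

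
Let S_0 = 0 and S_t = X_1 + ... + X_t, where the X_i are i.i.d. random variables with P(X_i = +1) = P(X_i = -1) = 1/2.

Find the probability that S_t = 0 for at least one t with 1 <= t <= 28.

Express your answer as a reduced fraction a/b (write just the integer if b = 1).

Answer: 28539857/33554432

Derivation:
Count via complement. Let g(t,s) = #length-t paths at position s with S_1..S_t all ≠ 0.
g(t,s) = g(t-1,s-1) + g(t-1,s+1) for s ≠ 0; g(t,0) = 0.
t=0: g(0,0)=1
t=1: g(1,-1)=1 g(1,1)=1
t=2: g(2,-2)=1 g(2,2)=1
t=3: g(3,-3)=1 g(3,-1)=1 g(3,1)=1 g(3,3)=1
t=4: g(4,-4)=1 g(4,-2)=2 g(4,2)=2 g(4,4)=1
t=5: g(5,-5)=1 g(5,-3)=3 g(5,-1)=2 g(5,1)=2 g(5,3)=3 g(5,5)=1
t=6: g(6,-6)=1 g(6,-4)=4 g(6,-2)=5 g(6,2)=5 g(6,4)=4 g(6,6)=1
t=7: g(7,-7)=1 g(7,-5)=5 g(7,-3)=9 g(7,-1)=5 g(7,1)=5 g(7,3)=9 g(7,5)=5 g(7,7)=1
t=8: g(8,-8)=1 g(8,-6)=6 g(8,-4)=14 g(8,-2)=14 g(8,2)=14 g(8,4)=14 g(8,6)=6 g(8,8)=1
t=9: g(9,-9)=1 g(9,-7)=7 g(9,-5)=20 g(9,-3)=28 g(9,-1)=14 g(9,1)=14 g(9,3)=28 g(9,5)=20 g(9,7)=7 g(9,9)=1
t=10: g(10,-10)=1 g(10,-8)=8 g(10,-6)=27 g(10,-4)=48 g(10,-2)=42 g(10,2)=42 g(10,4)=48 g(10,6)=27 g(10,8)=8 g(10,10)=1
t=11: g(11,-11)=1 g(11,-9)=9 g(11,-7)=35 g(11,-5)=75 g(11,-3)=90 g(11,-1)=42 g(11,1)=42 g(11,3)=90 g(11,5)=75 g(11,7)=35 g(11,9)=9 g(11,11)=1
t=12: g(12,-12)=1 g(12,-10)=10 g(12,-8)=44 g(12,-6)=110 g(12,-4)=165 g(12,-2)=132 g(12,2)=132 g(12,4)=165 g(12,6)=110 g(12,8)=44 g(12,10)=10 g(12,12)=1
t=13: g(13,-13)=1 g(13,-11)=11 g(13,-9)=54 g(13,-7)=154 g(13,-5)=275 g(13,-3)=297 g(13,-1)=132 g(13,1)=132 g(13,3)=297 g(13,5)=275 g(13,7)=154 g(13,9)=54 g(13,11)=11 g(13,13)=1
t=14: g(14,-14)=1 g(14,-12)=12 g(14,-10)=65 g(14,-8)=208 g(14,-6)=429 g(14,-4)=572 g(14,-2)=429 g(14,2)=429 g(14,4)=572 g(14,6)=429 g(14,8)=208 g(14,10)=65 g(14,12)=12 g(14,14)=1
t=15: g(15,-15)=1 g(15,-13)=13 g(15,-11)=77 g(15,-9)=273 g(15,-7)=637 g(15,-5)=1001 g(15,-3)=1001 g(15,-1)=429 g(15,1)=429 g(15,3)=1001 g(15,5)=1001 g(15,7)=637 g(15,9)=273 g(15,11)=77 g(15,13)=13 g(15,15)=1
t=16: g(16,-16)=1 g(16,-14)=14 g(16,-12)=90 g(16,-10)=350 g(16,-8)=910 g(16,-6)=1638 g(16,-4)=2002 g(16,-2)=1430 g(16,2)=1430 g(16,4)=2002 g(16,6)=1638 g(16,8)=910 g(16,10)=350 g(16,12)=90 g(16,14)=14 g(16,16)=1
t=17: g(17,-17)=1 g(17,-15)=15 g(17,-13)=104 g(17,-11)=440 g(17,-9)=1260 g(17,-7)=2548 g(17,-5)=3640 g(17,-3)=3432 g(17,-1)=1430 g(17,1)=1430 g(17,3)=3432 g(17,5)=3640 g(17,7)=2548 g(17,9)=1260 g(17,11)=440 g(17,13)=104 g(17,15)=15 g(17,17)=1
t=18: g(18,-18)=1 g(18,-16)=16 g(18,-14)=119 g(18,-12)=544 g(18,-10)=1700 g(18,-8)=3808 g(18,-6)=6188 g(18,-4)=7072 g(18,-2)=4862 g(18,2)=4862 g(18,4)=7072 g(18,6)=6188 g(18,8)=3808 g(18,10)=1700 g(18,12)=544 g(18,14)=119 g(18,16)=16 g(18,18)=1
t=19: g(19,-19)=1 g(19,-17)=17 g(19,-15)=135 g(19,-13)=663 g(19,-11)=2244 g(19,-9)=5508 g(19,-7)=9996 g(19,-5)=13260 g(19,-3)=11934 g(19,-1)=4862 g(19,1)=4862 g(19,3)=11934 g(19,5)=13260 g(19,7)=9996 g(19,9)=5508 g(19,11)=2244 g(19,13)=663 g(19,15)=135 g(19,17)=17 g(19,19)=1
t=20: g(20,-20)=1 g(20,-18)=18 g(20,-16)=152 g(20,-14)=798 g(20,-12)=2907 g(20,-10)=7752 g(20,-8)=15504 g(20,-6)=23256 g(20,-4)=25194 g(20,-2)=16796 g(20,2)=16796 g(20,4)=25194 g(20,6)=23256 g(20,8)=15504 g(20,10)=7752 g(20,12)=2907 g(20,14)=798 g(20,16)=152 g(20,18)=18 g(20,20)=1
t=21: g(21,-21)=1 g(21,-19)=19 g(21,-17)=170 g(21,-15)=950 g(21,-13)=3705 g(21,-11)=10659 g(21,-9)=23256 g(21,-7)=38760 g(21,-5)=48450 g(21,-3)=41990 g(21,-1)=16796 g(21,1)=16796 g(21,3)=41990 g(21,5)=48450 g(21,7)=38760 g(21,9)=23256 g(21,11)=10659 g(21,13)=3705 g(21,15)=950 g(21,17)=170 g(21,19)=19 g(21,21)=1
t=22: g(22,-22)=1 g(22,-20)=20 g(22,-18)=189 g(22,-16)=1120 g(22,-14)=4655 g(22,-12)=14364 g(22,-10)=33915 g(22,-8)=62016 g(22,-6)=87210 g(22,-4)=90440 g(22,-2)=58786 g(22,2)=58786 g(22,4)=90440 g(22,6)=87210 g(22,8)=62016 g(22,10)=33915 g(22,12)=14364 g(22,14)=4655 g(22,16)=1120 g(22,18)=189 g(22,20)=20 g(22,22)=1
t=23: g(23,-23)=1 g(23,-21)=21 g(23,-19)=209 g(23,-17)=1309 g(23,-15)=5775 g(23,-13)=19019 g(23,-11)=48279 g(23,-9)=95931 g(23,-7)=149226 g(23,-5)=177650 g(23,-3)=149226 g(23,-1)=58786 g(23,1)=58786 g(23,3)=149226 g(23,5)=177650 g(23,7)=149226 g(23,9)=95931 g(23,11)=48279 g(23,13)=19019 g(23,15)=5775 g(23,17)=1309 g(23,19)=209 g(23,21)=21 g(23,23)=1
t=24: g(24,-24)=1 g(24,-22)=22 g(24,-20)=230 g(24,-18)=1518 g(24,-16)=7084 g(24,-14)=24794 g(24,-12)=67298 g(24,-10)=144210 g(24,-8)=245157 g(24,-6)=326876 g(24,-4)=326876 g(24,-2)=208012 g(24,2)=208012 g(24,4)=326876 g(24,6)=326876 g(24,8)=245157 g(24,10)=144210 g(24,12)=67298 g(24,14)=24794 g(24,16)=7084 g(24,18)=1518 g(24,20)=230 g(24,22)=22 g(24,24)=1
t=25: g(25,-25)=1 g(25,-23)=23 g(25,-21)=252 g(25,-19)=1748 g(25,-17)=8602 g(25,-15)=31878 g(25,-13)=92092 g(25,-11)=211508 g(25,-9)=389367 g(25,-7)=572033 g(25,-5)=653752 g(25,-3)=534888 g(25,-1)=208012 g(25,1)=208012 g(25,3)=534888 g(25,5)=653752 g(25,7)=572033 g(25,9)=389367 g(25,11)=211508 g(25,13)=92092 g(25,15)=31878 g(25,17)=8602 g(25,19)=1748 g(25,21)=252 g(25,23)=23 g(25,25)=1
t=26: g(26,-26)=1 g(26,-24)=24 g(26,-22)=275 g(26,-20)=2000 g(26,-18)=10350 g(26,-16)=40480 g(26,-14)=123970 g(26,-12)=303600 g(26,-10)=600875 g(26,-8)=961400 g(26,-6)=1225785 g(26,-4)=1188640 g(26,-2)=742900 g(26,2)=742900 g(26,4)=1188640 g(26,6)=1225785 g(26,8)=961400 g(26,10)=600875 g(26,12)=303600 g(26,14)=123970 g(26,16)=40480 g(26,18)=10350 g(26,20)=2000 g(26,22)=275 g(26,24)=24 g(26,26)=1
t=27: g(27,-27)=1 g(27,-25)=25 g(27,-23)=299 g(27,-21)=2275 g(27,-19)=12350 g(27,-17)=50830 g(27,-15)=164450 g(27,-13)=427570 g(27,-11)=904475 g(27,-9)=1562275 g(27,-7)=2187185 g(27,-5)=2414425 g(27,-3)=1931540 g(27,-1)=742900 g(27,1)=742900 g(27,3)=1931540 g(27,5)=2414425 g(27,7)=2187185 g(27,9)=1562275 g(27,11)=904475 g(27,13)=427570 g(27,15)=164450 g(27,17)=50830 g(27,19)=12350 g(27,21)=2275 g(27,23)=299 g(27,25)=25 g(27,27)=1
t=28: g(28,-28)=1 g(28,-26)=26 g(28,-24)=324 g(28,-22)=2574 g(28,-20)=14625 g(28,-18)=63180 g(28,-16)=215280 g(28,-14)=592020 g(28,-12)=1332045 g(28,-10)=2466750 g(28,-8)=3749460 g(28,-6)=4601610 g(28,-4)=4345965 g(28,-2)=2674440 g(28,2)=2674440 g(28,4)=4345965 g(28,6)=4601610 g(28,8)=3749460 g(28,10)=2466750 g(28,12)=1332045 g(28,14)=592020 g(28,16)=215280 g(28,18)=63180 g(28,20)=14625 g(28,22)=2574 g(28,24)=324 g(28,26)=26 g(28,28)=1
Paths never hitting 0: Σ_s g(28,s) = 40116600
Paths hitting 0: 2^28 - 40116600 = 228318856
P = 228318856/268435456 = 28539857/33554432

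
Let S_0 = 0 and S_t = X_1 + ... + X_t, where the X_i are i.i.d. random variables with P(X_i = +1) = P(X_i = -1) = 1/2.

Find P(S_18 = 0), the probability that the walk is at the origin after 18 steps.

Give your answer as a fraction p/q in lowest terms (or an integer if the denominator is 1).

To return to 0 after 18 steps: need exactly 9 steps of +1 and 9 of -1.
Favorable paths: C(18,9) = 48620
Total paths: 2^18 = 262144
P = 48620/262144 = 12155/65536

Answer: 12155/65536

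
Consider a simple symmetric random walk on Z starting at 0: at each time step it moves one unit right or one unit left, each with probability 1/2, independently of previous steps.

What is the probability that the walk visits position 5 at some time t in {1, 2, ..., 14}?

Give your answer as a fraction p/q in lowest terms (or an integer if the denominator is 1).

Answer: 1471/8192

Derivation:
Count via complement. Let g(t,s) = #length-t paths at position s with S_1..S_t all ≠ 5.
g(t,s) = g(t-1,s-1) + g(t-1,s+1) for s ≠ 5; g(t,5) = 0.
t=0: g(0,0)=1
t=1: g(1,-1)=1 g(1,1)=1
t=2: g(2,-2)=1 g(2,0)=2 g(2,2)=1
t=3: g(3,-3)=1 g(3,-1)=3 g(3,1)=3 g(3,3)=1
t=4: g(4,-4)=1 g(4,-2)=4 g(4,0)=6 g(4,2)=4 g(4,4)=1
t=5: g(5,-5)=1 g(5,-3)=5 g(5,-1)=10 g(5,1)=10 g(5,3)=5
t=6: g(6,-6)=1 g(6,-4)=6 g(6,-2)=15 g(6,0)=20 g(6,2)=15 g(6,4)=5
t=7: g(7,-7)=1 g(7,-5)=7 g(7,-3)=21 g(7,-1)=35 g(7,1)=35 g(7,3)=20
t=8: g(8,-8)=1 g(8,-6)=8 g(8,-4)=28 g(8,-2)=56 g(8,0)=70 g(8,2)=55 g(8,4)=20
t=9: g(9,-9)=1 g(9,-7)=9 g(9,-5)=36 g(9,-3)=84 g(9,-1)=126 g(9,1)=125 g(9,3)=75
t=10: g(10,-10)=1 g(10,-8)=10 g(10,-6)=45 g(10,-4)=120 g(10,-2)=210 g(10,0)=251 g(10,2)=200 g(10,4)=75
t=11: g(11,-11)=1 g(11,-9)=11 g(11,-7)=55 g(11,-5)=165 g(11,-3)=330 g(11,-1)=461 g(11,1)=451 g(11,3)=275
t=12: g(12,-12)=1 g(12,-10)=12 g(12,-8)=66 g(12,-6)=220 g(12,-4)=495 g(12,-2)=791 g(12,0)=912 g(12,2)=726 g(12,4)=275
t=13: g(13,-13)=1 g(13,-11)=13 g(13,-9)=78 g(13,-7)=286 g(13,-5)=715 g(13,-3)=1286 g(13,-1)=1703 g(13,1)=1638 g(13,3)=1001
t=14: g(14,-14)=1 g(14,-12)=14 g(14,-10)=91 g(14,-8)=364 g(14,-6)=1001 g(14,-4)=2001 g(14,-2)=2989 g(14,0)=3341 g(14,2)=2639 g(14,4)=1001
Paths never hitting 5: Σ_s g(14,s) = 13442
Paths hitting 5: 2^14 - 13442 = 2942
P = 2942/16384 = 1471/8192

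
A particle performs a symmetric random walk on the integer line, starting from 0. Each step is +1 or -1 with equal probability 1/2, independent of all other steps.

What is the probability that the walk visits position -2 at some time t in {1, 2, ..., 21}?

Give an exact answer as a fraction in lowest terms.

Count via complement. Let g(t,s) = #length-t paths at position s with S_1..S_t all ≠ -2.
g(t,s) = g(t-1,s-1) + g(t-1,s+1) for s ≠ -2; g(t,-2) = 0.
t=0: g(0,0)=1
t=1: g(1,-1)=1 g(1,1)=1
t=2: g(2,0)=2 g(2,2)=1
t=3: g(3,-1)=2 g(3,1)=3 g(3,3)=1
t=4: g(4,0)=5 g(4,2)=4 g(4,4)=1
t=5: g(5,-1)=5 g(5,1)=9 g(5,3)=5 g(5,5)=1
t=6: g(6,0)=14 g(6,2)=14 g(6,4)=6 g(6,6)=1
t=7: g(7,-1)=14 g(7,1)=28 g(7,3)=20 g(7,5)=7 g(7,7)=1
t=8: g(8,0)=42 g(8,2)=48 g(8,4)=27 g(8,6)=8 g(8,8)=1
t=9: g(9,-1)=42 g(9,1)=90 g(9,3)=75 g(9,5)=35 g(9,7)=9 g(9,9)=1
t=10: g(10,0)=132 g(10,2)=165 g(10,4)=110 g(10,6)=44 g(10,8)=10 g(10,10)=1
t=11: g(11,-1)=132 g(11,1)=297 g(11,3)=275 g(11,5)=154 g(11,7)=54 g(11,9)=11 g(11,11)=1
t=12: g(12,0)=429 g(12,2)=572 g(12,4)=429 g(12,6)=208 g(12,8)=65 g(12,10)=12 g(12,12)=1
t=13: g(13,-1)=429 g(13,1)=1001 g(13,3)=1001 g(13,5)=637 g(13,7)=273 g(13,9)=77 g(13,11)=13 g(13,13)=1
t=14: g(14,0)=1430 g(14,2)=2002 g(14,4)=1638 g(14,6)=910 g(14,8)=350 g(14,10)=90 g(14,12)=14 g(14,14)=1
t=15: g(15,-1)=1430 g(15,1)=3432 g(15,3)=3640 g(15,5)=2548 g(15,7)=1260 g(15,9)=440 g(15,11)=104 g(15,13)=15 g(15,15)=1
t=16: g(16,0)=4862 g(16,2)=7072 g(16,4)=6188 g(16,6)=3808 g(16,8)=1700 g(16,10)=544 g(16,12)=119 g(16,14)=16 g(16,16)=1
t=17: g(17,-1)=4862 g(17,1)=11934 g(17,3)=13260 g(17,5)=9996 g(17,7)=5508 g(17,9)=2244 g(17,11)=663 g(17,13)=135 g(17,15)=17 g(17,17)=1
t=18: g(18,0)=16796 g(18,2)=25194 g(18,4)=23256 g(18,6)=15504 g(18,8)=7752 g(18,10)=2907 g(18,12)=798 g(18,14)=152 g(18,16)=18 g(18,18)=1
t=19: g(19,-1)=16796 g(19,1)=41990 g(19,3)=48450 g(19,5)=38760 g(19,7)=23256 g(19,9)=10659 g(19,11)=3705 g(19,13)=950 g(19,15)=170 g(19,17)=19 g(19,19)=1
t=20: g(20,0)=58786 g(20,2)=90440 g(20,4)=87210 g(20,6)=62016 g(20,8)=33915 g(20,10)=14364 g(20,12)=4655 g(20,14)=1120 g(20,16)=189 g(20,18)=20 g(20,20)=1
t=21: g(21,-1)=58786 g(21,1)=149226 g(21,3)=177650 g(21,5)=149226 g(21,7)=95931 g(21,9)=48279 g(21,11)=19019 g(21,13)=5775 g(21,15)=1309 g(21,17)=209 g(21,19)=21 g(21,21)=1
Paths never hitting -2: Σ_s g(21,s) = 705432
Paths hitting -2: 2^21 - 705432 = 1391720
P = 1391720/2097152 = 173965/262144

Answer: 173965/262144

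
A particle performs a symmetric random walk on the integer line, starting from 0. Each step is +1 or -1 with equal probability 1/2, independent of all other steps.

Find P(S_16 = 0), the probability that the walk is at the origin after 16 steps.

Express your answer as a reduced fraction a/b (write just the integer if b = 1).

To return to 0 after 16 steps: need exactly 8 steps of +1 and 8 of -1.
Favorable paths: C(16,8) = 12870
Total paths: 2^16 = 65536
P = 12870/65536 = 6435/32768

Answer: 6435/32768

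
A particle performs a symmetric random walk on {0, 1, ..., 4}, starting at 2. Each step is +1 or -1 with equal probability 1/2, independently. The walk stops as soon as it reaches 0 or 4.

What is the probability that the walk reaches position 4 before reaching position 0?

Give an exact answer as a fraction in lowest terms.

Symmetric walk (p = 1/2): the harmonic-function argument gives P(hit 4 before 0 | start at 2) = a/N.
P = 2/4 = 1/2

Answer: 1/2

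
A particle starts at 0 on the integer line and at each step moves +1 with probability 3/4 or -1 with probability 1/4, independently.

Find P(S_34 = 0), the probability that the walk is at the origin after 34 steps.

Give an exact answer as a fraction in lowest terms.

To be at 0 after 34 steps: need exactly 17 steps of +1 and 17 of -1.
Number of such sequences: C(34,17) = 2333606220
Each has probability (3/4)^17 · (1/4)^17 = 129140163/295147905179352825856
P = 2333606220 · 129140163/295147905179352825856 = 75340571907153465/73786976294838206464

Answer: 75340571907153465/73786976294838206464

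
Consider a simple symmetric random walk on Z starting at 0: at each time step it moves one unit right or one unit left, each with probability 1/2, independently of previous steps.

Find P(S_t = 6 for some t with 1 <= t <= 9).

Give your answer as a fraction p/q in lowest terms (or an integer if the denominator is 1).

Answer: 5/128

Derivation:
Count via complement. Let g(t,s) = #length-t paths at position s with S_1..S_t all ≠ 6.
g(t,s) = g(t-1,s-1) + g(t-1,s+1) for s ≠ 6; g(t,6) = 0.
t=0: g(0,0)=1
t=1: g(1,-1)=1 g(1,1)=1
t=2: g(2,-2)=1 g(2,0)=2 g(2,2)=1
t=3: g(3,-3)=1 g(3,-1)=3 g(3,1)=3 g(3,3)=1
t=4: g(4,-4)=1 g(4,-2)=4 g(4,0)=6 g(4,2)=4 g(4,4)=1
t=5: g(5,-5)=1 g(5,-3)=5 g(5,-1)=10 g(5,1)=10 g(5,3)=5 g(5,5)=1
t=6: g(6,-6)=1 g(6,-4)=6 g(6,-2)=15 g(6,0)=20 g(6,2)=15 g(6,4)=6
t=7: g(7,-7)=1 g(7,-5)=7 g(7,-3)=21 g(7,-1)=35 g(7,1)=35 g(7,3)=21 g(7,5)=6
t=8: g(8,-8)=1 g(8,-6)=8 g(8,-4)=28 g(8,-2)=56 g(8,0)=70 g(8,2)=56 g(8,4)=27
t=9: g(9,-9)=1 g(9,-7)=9 g(9,-5)=36 g(9,-3)=84 g(9,-1)=126 g(9,1)=126 g(9,3)=83 g(9,5)=27
Paths never hitting 6: Σ_s g(9,s) = 492
Paths hitting 6: 2^9 - 492 = 20
P = 20/512 = 5/128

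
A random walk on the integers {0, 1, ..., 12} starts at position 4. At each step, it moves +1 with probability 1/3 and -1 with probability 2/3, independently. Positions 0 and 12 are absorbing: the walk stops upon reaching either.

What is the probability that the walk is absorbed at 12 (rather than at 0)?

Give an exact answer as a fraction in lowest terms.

Biased walk: p = 1/3, q = 2/3, r = q/p = 2
Gambler's ruin: P(hit 12 before 0 | start at 4) = (1 - r^a)/(1 - r^N)
r^4 = 16; r^12 = 4096
P = (1 - 16) / (1 - 4096) = -15 / -4095 = 1/273

Answer: 1/273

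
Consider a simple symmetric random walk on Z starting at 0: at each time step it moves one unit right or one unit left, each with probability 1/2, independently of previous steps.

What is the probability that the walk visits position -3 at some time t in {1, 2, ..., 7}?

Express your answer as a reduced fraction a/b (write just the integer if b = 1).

Count via complement. Let g(t,s) = #length-t paths at position s with S_1..S_t all ≠ -3.
g(t,s) = g(t-1,s-1) + g(t-1,s+1) for s ≠ -3; g(t,-3) = 0.
t=0: g(0,0)=1
t=1: g(1,-1)=1 g(1,1)=1
t=2: g(2,-2)=1 g(2,0)=2 g(2,2)=1
t=3: g(3,-1)=3 g(3,1)=3 g(3,3)=1
t=4: g(4,-2)=3 g(4,0)=6 g(4,2)=4 g(4,4)=1
t=5: g(5,-1)=9 g(5,1)=10 g(5,3)=5 g(5,5)=1
t=6: g(6,-2)=9 g(6,0)=19 g(6,2)=15 g(6,4)=6 g(6,6)=1
t=7: g(7,-1)=28 g(7,1)=34 g(7,3)=21 g(7,5)=7 g(7,7)=1
Paths never hitting -3: Σ_s g(7,s) = 91
Paths hitting -3: 2^7 - 91 = 37
P = 37/128 = 37/128

Answer: 37/128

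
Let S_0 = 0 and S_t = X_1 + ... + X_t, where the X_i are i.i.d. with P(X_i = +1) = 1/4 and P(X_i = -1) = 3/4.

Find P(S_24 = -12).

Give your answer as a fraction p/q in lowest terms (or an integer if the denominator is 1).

Answer: 13036312034361/70368744177664

Derivation:
To reach position -12 after 24 steps: need 6 steps of +1 and 18 steps of -1.
Number of such sequences: C(24,6) = 134596
Each has probability (1/4)^6 · (3/4)^18 = 387420489/281474976710656
P = 134596 · 387420489/281474976710656 = 13036312034361/70368744177664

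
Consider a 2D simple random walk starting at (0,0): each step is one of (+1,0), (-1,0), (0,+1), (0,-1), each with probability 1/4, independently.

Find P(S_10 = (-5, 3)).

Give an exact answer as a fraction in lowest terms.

Answer: 525/262144

Derivation:
Let h be the number of horizontal steps (so 10-h are vertical). To end at (-5,3) need (h-5)/2 right-steps and ((10-h)+3)/2 up-steps.
Sum over h with 5 ≤ h ≤ 7, h ≡ 1 (mod 2), 10-h ≡ 1 (mod 2):
h=5: C(10,5)·C(5,0)·C(5,4) = 252·1·5 = 1260
h=7: C(10,7)·C(7,1)·C(3,3) = 120·7·1 = 840
Total favorable: 2100
Total paths: 4^10 = 1048576
P = 2100/1048576 = 525/262144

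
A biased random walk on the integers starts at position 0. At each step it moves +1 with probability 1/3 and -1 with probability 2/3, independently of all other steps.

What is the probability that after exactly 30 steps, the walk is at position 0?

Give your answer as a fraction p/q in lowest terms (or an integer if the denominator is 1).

To be at 0 after 30 steps: need exactly 15 steps of +1 and 15 of -1.
Number of such sequences: C(30,15) = 155117520
Each has probability (1/3)^15 · (2/3)^15 = 32768/205891132094649
P = 155117520 · 32768/205891132094649 = 564765655040/22876792454961

Answer: 564765655040/22876792454961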